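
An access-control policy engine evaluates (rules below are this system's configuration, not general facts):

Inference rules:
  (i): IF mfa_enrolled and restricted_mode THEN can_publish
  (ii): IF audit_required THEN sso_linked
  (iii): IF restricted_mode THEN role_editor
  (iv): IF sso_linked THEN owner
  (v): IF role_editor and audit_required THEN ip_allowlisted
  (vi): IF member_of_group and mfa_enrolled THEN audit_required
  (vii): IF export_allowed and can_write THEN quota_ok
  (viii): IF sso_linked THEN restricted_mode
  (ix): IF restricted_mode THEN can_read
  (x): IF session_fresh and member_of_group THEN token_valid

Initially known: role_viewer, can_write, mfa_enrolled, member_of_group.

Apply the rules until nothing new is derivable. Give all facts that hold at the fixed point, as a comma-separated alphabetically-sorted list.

audit_required, can_publish, can_read, can_write, ip_allowlisted, member_of_group, mfa_enrolled, owner, restricted_mode, role_editor, role_viewer, sso_linked

Round 1 fires (vi), giving audit_required.
Round 2 fires (ii), giving sso_linked.
Round 3 fires (iv), (viii), giving owner, restricted_mode.
Round 4 fires (i), (iii), (ix), giving can_publish, role_editor, can_read.
Round 5 fires (v), giving ip_allowlisted.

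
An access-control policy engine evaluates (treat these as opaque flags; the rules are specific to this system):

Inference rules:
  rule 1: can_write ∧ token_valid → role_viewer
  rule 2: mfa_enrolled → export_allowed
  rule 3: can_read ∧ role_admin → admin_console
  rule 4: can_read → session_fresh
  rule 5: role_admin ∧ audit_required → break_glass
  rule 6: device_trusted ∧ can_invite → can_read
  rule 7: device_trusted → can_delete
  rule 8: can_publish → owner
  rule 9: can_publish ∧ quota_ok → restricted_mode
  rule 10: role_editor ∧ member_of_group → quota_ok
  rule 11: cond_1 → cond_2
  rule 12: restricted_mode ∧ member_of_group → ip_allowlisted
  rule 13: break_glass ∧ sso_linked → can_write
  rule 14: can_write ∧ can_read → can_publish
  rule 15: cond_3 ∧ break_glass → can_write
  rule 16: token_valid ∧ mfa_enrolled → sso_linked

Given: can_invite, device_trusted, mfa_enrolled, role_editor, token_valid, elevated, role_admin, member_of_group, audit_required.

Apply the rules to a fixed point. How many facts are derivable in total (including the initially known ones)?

23

Round 1 — rule 2, rule 5, rule 6, rule 7, rule 10, rule 16, derive export_allowed, break_glass, can_read, can_delete, quota_ok, sso_linked.
Round 2 — rule 3, rule 4, rule 13, derive admin_console, session_fresh, can_write.
Round 3 — rule 1, rule 14, derive role_viewer, can_publish.
Round 4 — rule 8, rule 9, derive owner, restricted_mode.
Round 5 — rule 12, derive ip_allowlisted.
Closure: {admin_console, audit_required, break_glass, can_delete, can_invite, can_publish, can_read, can_write, device_trusted, elevated, export_allowed, ip_allowlisted, member_of_group, mfa_enrolled, owner, quota_ok, restricted_mode, role_admin, role_editor, role_viewer, session_fresh, sso_linked, token_valid} — 23 facts.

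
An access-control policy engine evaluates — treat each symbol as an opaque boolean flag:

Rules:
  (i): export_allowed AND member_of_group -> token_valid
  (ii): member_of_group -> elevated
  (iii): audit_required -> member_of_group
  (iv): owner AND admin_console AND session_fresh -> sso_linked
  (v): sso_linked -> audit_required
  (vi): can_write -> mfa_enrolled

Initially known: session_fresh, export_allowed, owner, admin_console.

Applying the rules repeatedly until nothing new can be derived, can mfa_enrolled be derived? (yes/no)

no

Round 1 — (iv), derive sso_linked.
Round 2 — (v), derive audit_required.
Round 3 — (iii), derive member_of_group.
Round 4 — (i), (ii), derive token_valid, elevated.
Fixed point reached. mfa_enrolled is concluded only by (vi); (vi) needs can_write (never derived).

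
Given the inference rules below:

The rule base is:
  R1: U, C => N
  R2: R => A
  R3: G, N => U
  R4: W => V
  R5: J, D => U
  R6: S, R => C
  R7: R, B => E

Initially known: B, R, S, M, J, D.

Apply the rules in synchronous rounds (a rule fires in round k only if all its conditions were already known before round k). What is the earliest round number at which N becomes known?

2

Round 1: R2 [R => A]; R5 [J, D => U]; R6 [S, R => C]; R7 [R, B => E]. Adds A, U, C, E.
Round 2: R1 [U, C => N]. Adds N.
N first appears in round 2.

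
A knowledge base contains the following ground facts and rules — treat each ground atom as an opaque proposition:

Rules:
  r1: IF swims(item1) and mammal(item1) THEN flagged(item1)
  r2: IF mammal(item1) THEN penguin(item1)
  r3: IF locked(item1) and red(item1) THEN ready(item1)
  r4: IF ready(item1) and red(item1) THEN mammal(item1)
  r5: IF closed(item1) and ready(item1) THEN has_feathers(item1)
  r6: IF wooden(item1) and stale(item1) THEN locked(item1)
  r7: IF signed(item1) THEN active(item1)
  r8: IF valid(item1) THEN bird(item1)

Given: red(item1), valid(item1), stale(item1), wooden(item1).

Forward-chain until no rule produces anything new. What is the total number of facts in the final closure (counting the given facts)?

[1] r6 [IF wooden(item1) and stale(item1) THEN locked(item1)]; r8 [IF valid(item1) THEN bird(item1)]. ⇒ new: locked(item1), bird(item1).
[2] r3 [IF locked(item1) and red(item1) THEN ready(item1)]. ⇒ new: ready(item1).
[3] r4 [IF ready(item1) and red(item1) THEN mammal(item1)]. ⇒ new: mammal(item1).
[4] r2 [IF mammal(item1) THEN penguin(item1)]. ⇒ new: penguin(item1).
Closure: {bird(item1), locked(item1), mammal(item1), penguin(item1), ready(item1), red(item1), stale(item1), valid(item1), wooden(item1)} — 9 facts.

9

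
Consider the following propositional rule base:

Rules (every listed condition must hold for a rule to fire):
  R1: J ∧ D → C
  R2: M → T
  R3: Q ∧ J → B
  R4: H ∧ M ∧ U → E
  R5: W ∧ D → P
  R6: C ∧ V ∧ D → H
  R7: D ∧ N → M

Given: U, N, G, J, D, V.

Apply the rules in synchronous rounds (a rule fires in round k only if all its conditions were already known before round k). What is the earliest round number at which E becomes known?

3

Round 1: R1 [J ∧ D → C]; R7 [D ∧ N → M]. New: C, M.
Round 2: R2 [M → T]; R6 [C ∧ V ∧ D → H]. New: T, H.
Round 3: R4 [H ∧ M ∧ U → E]. New: E.
E first appears in round 3.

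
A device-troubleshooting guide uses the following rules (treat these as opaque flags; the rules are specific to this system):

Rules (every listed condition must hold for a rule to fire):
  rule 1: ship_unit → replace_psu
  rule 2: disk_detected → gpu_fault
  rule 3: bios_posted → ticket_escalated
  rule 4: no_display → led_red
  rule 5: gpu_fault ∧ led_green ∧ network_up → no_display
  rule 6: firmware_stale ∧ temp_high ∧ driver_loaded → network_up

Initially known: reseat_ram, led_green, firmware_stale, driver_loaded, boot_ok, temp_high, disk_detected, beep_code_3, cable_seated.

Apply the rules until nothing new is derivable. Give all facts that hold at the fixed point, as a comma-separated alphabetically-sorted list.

[1] rule 2 [disk_detected → gpu_fault]; rule 6 [firmware_stale ∧ temp_high ∧ driver_loaded → network_up]. ⇒ new: gpu_fault, network_up.
[2] rule 5 [gpu_fault ∧ led_green ∧ network_up → no_display]. ⇒ new: no_display.
[3] rule 4 [no_display → led_red]. ⇒ new: led_red.

beep_code_3, boot_ok, cable_seated, disk_detected, driver_loaded, firmware_stale, gpu_fault, led_green, led_red, network_up, no_display, reseat_ram, temp_high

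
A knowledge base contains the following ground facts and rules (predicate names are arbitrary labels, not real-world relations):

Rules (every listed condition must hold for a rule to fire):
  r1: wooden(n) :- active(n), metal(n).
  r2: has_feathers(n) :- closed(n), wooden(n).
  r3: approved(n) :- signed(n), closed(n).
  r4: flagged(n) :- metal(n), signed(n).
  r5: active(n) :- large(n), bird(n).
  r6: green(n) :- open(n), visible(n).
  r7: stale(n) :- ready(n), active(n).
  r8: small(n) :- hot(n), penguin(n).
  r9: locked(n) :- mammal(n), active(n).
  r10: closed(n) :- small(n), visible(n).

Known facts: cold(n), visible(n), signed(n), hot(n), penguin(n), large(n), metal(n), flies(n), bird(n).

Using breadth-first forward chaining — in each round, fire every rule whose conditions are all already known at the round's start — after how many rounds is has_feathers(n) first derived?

3

Round 1: r4 [flagged(n) :- metal(n), signed(n).]; r5 [active(n) :- large(n), bird(n).]; r8 [small(n) :- hot(n), penguin(n).]. New: flagged(n), active(n), small(n).
Round 2: r1 [wooden(n) :- active(n), metal(n).]; r10 [closed(n) :- small(n), visible(n).]. New: wooden(n), closed(n).
Round 3: r2 [has_feathers(n) :- closed(n), wooden(n).]; r3 [approved(n) :- signed(n), closed(n).]. New: has_feathers(n), approved(n).
has_feathers(n) first appears in round 3.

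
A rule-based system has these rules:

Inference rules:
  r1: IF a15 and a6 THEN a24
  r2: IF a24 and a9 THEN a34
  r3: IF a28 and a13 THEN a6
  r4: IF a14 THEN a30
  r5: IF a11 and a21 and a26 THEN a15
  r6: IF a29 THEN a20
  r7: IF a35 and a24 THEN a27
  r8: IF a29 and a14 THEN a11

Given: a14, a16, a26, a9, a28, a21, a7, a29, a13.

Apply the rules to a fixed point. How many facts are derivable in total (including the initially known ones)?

Round 1: r3 [IF a28 and a13 THEN a6]; r4 [IF a14 THEN a30]; r6 [IF a29 THEN a20]; r8 [IF a29 and a14 THEN a11]. New: a6, a30, a20, a11.
Round 2: r5 [IF a11 and a21 and a26 THEN a15]. New: a15.
Round 3: r1 [IF a15 and a6 THEN a24]. New: a24.
Round 4: r2 [IF a24 and a9 THEN a34]. New: a34.
Closure: {a11, a13, a14, a15, a16, a20, a21, a24, a26, a28, a29, a30, a34, a6, a7, a9} — 16 facts.

16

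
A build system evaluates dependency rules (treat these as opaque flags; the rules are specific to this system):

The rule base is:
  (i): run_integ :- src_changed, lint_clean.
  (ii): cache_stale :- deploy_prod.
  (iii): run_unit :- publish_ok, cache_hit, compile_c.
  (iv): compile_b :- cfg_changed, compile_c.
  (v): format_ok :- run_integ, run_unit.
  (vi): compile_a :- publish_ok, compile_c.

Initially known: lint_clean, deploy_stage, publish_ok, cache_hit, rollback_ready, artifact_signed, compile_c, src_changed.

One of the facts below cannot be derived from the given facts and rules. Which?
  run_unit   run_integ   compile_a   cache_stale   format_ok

cache_stale

Round 1 — (i), (iii), (vi), derive run_integ, run_unit, compile_a.
Round 2 — (v), derive format_ok.
Derived: format_ok (round 2), run_integ (round 1), compile_a (round 1), run_unit (round 1). cache_stale never appears in any round.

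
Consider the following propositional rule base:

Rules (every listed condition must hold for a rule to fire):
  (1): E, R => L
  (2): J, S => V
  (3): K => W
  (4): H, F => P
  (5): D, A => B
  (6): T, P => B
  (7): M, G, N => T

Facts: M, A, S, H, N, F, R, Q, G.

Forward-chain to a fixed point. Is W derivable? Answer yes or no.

no

[1] (4) [H, F => P]; (7) [M, G, N => T]. ⇒ new: P, T.
[2] (6) [T, P => B]. ⇒ new: B.
Fixed point reached. W is concluded only by (3); (3) needs K (never derived).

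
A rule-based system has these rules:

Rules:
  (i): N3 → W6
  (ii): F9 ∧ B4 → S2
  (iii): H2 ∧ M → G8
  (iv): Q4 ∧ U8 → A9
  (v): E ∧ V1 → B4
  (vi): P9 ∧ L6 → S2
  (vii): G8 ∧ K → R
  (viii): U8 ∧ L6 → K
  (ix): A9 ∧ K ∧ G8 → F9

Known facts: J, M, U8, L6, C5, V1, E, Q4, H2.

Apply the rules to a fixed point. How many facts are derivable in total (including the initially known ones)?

16

Round 1: (iii) [H2 ∧ M → G8]; (iv) [Q4 ∧ U8 → A9]; (v) [E ∧ V1 → B4]; (viii) [U8 ∧ L6 → K]. New: G8, A9, B4, K.
Round 2: (vii) [G8 ∧ K → R]; (ix) [A9 ∧ K ∧ G8 → F9]. New: R, F9.
Round 3: (ii) [F9 ∧ B4 → S2]. New: S2.
Closure: {A9, B4, C5, E, F9, G8, H2, J, K, L6, M, Q4, R, S2, U8, V1} — 16 facts.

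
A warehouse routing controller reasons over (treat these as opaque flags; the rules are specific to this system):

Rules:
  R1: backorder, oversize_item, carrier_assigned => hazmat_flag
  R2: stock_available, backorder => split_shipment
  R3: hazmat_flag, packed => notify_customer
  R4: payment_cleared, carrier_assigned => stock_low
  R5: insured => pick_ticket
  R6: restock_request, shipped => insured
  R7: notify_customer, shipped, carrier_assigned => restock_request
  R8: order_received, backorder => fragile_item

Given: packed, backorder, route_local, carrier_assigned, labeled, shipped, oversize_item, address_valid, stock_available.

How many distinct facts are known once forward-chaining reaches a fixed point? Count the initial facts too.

15

Round 1 fires R1, R2, giving hazmat_flag, split_shipment.
Round 2 fires R3, giving notify_customer.
Round 3 fires R7, giving restock_request.
Round 4 fires R6, giving insured.
Round 5 fires R5, giving pick_ticket.
Closure: {address_valid, backorder, carrier_assigned, hazmat_flag, insured, labeled, notify_customer, oversize_item, packed, pick_ticket, restock_request, route_local, shipped, split_shipment, stock_available} — 15 facts.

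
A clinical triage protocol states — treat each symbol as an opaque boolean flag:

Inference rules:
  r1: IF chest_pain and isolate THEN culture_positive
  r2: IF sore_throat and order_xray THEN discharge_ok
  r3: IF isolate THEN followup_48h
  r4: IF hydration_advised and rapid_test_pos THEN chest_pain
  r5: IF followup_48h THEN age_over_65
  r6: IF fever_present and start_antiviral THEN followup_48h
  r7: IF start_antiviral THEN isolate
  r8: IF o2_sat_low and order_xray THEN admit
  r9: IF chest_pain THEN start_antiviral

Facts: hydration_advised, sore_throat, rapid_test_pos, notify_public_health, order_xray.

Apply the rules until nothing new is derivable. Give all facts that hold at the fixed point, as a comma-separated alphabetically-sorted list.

age_over_65, chest_pain, culture_positive, discharge_ok, followup_48h, hydration_advised, isolate, notify_public_health, order_xray, rapid_test_pos, sore_throat, start_antiviral

Round 1 fires r2, r4, giving discharge_ok, chest_pain.
Round 2 fires r9, giving start_antiviral.
Round 3 fires r7, giving isolate.
Round 4 fires r1, r3, giving culture_positive, followup_48h.
Round 5 fires r5, giving age_over_65.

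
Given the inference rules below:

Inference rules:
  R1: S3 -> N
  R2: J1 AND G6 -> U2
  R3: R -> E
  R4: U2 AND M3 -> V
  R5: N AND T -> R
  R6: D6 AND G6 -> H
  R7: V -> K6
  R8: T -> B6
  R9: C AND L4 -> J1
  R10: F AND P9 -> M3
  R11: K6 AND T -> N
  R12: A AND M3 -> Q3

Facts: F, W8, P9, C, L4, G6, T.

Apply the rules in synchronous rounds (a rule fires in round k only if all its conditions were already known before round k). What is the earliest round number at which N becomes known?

Round 1 — R8, R9, R10, derive B6, J1, M3.
Round 2 — R2, derive U2.
Round 3 — R4, derive V.
Round 4 — R7, derive K6.
Round 5 — R11, derive N.
N first appears in round 5.

5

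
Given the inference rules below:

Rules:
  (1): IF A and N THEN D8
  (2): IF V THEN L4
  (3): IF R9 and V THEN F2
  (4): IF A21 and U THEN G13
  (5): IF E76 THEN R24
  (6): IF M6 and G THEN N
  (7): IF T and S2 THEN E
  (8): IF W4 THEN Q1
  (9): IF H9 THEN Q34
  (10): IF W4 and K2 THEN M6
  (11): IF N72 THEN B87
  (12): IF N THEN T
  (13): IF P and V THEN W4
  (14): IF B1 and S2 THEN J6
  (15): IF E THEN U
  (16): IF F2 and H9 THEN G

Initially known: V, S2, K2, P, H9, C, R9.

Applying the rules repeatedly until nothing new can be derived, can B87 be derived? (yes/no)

no

Round 1 fires (2), (3), (9), (13), giving L4, F2, Q34, W4.
Round 2 fires (8), (10), (16), giving Q1, M6, G.
Round 3 fires (6), giving N.
Round 4 fires (12), giving T.
Round 5 fires (7), giving E.
Round 6 fires (15), giving U.
Fixed point reached. B87 is concluded only by (11); (11) needs N72 (never derived).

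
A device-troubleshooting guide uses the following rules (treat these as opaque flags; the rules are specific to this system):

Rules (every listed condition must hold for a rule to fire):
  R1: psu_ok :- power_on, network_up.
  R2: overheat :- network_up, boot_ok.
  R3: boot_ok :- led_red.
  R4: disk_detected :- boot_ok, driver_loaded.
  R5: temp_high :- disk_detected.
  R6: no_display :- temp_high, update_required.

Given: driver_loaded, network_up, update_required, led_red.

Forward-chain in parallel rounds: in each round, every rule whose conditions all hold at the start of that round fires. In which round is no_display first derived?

4

[1] R3 [boot_ok :- led_red.]. ⇒ new: boot_ok.
[2] R2 [overheat :- network_up, boot_ok.]; R4 [disk_detected :- boot_ok, driver_loaded.]. ⇒ new: overheat, disk_detected.
[3] R5 [temp_high :- disk_detected.]. ⇒ new: temp_high.
[4] R6 [no_display :- temp_high, update_required.]. ⇒ new: no_display.
no_display first appears in round 4.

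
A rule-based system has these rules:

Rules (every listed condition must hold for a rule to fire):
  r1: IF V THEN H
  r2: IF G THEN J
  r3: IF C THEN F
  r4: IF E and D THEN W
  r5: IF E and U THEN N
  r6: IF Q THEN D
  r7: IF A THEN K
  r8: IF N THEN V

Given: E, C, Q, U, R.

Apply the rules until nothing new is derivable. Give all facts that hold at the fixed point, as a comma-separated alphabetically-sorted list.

Round 1: r3 [IF C THEN F]; r5 [IF E and U THEN N]; r6 [IF Q THEN D]. Adds F, N, D.
Round 2: r4 [IF E and D THEN W]; r8 [IF N THEN V]. Adds W, V.
Round 3: r1 [IF V THEN H]. Adds H.

C, D, E, F, H, N, Q, R, U, V, W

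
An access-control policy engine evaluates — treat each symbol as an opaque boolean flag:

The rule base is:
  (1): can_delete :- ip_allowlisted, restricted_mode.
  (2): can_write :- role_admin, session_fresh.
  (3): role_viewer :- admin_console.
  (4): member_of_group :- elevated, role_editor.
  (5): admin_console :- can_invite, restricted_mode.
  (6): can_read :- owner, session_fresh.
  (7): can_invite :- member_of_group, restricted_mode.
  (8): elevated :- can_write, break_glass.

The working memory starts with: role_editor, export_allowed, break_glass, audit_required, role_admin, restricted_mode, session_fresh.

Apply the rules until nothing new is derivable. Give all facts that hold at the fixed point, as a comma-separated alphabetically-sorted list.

admin_console, audit_required, break_glass, can_invite, can_write, elevated, export_allowed, member_of_group, restricted_mode, role_admin, role_editor, role_viewer, session_fresh

Round 1 — (2), derive can_write.
Round 2 — (8), derive elevated.
Round 3 — (4), derive member_of_group.
Round 4 — (7), derive can_invite.
Round 5 — (5), derive admin_console.
Round 6 — (3), derive role_viewer.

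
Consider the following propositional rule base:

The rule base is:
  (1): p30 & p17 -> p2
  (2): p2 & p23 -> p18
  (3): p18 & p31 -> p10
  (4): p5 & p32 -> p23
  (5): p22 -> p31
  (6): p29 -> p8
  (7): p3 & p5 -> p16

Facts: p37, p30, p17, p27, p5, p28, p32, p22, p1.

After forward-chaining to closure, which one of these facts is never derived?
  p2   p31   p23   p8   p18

p8

Round 1: (1) [p30 & p17 -> p2]; (4) [p5 & p32 -> p23]; (5) [p22 -> p31]. New: p2, p23, p31.
Round 2: (2) [p2 & p23 -> p18]. New: p18.
Round 3: (3) [p18 & p31 -> p10]. New: p10.
Derived: p2 (round 1), p23 (round 1), p31 (round 1), p18 (round 2). p8 never appears in any round.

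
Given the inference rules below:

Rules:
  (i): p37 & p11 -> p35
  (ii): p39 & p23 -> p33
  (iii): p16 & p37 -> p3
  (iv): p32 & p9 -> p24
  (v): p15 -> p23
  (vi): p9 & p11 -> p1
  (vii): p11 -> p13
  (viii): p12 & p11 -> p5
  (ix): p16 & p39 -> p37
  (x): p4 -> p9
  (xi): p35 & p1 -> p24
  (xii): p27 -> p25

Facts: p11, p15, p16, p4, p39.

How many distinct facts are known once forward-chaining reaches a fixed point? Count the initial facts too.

[1] (v) [p15 -> p23]; (vii) [p11 -> p13]; (ix) [p16 & p39 -> p37]; (x) [p4 -> p9]. ⇒ new: p23, p13, p37, p9.
[2] (i) [p37 & p11 -> p35]; (ii) [p39 & p23 -> p33]; (iii) [p16 & p37 -> p3]; (vi) [p9 & p11 -> p1]. ⇒ new: p35, p33, p3, p1.
[3] (xi) [p35 & p1 -> p24]. ⇒ new: p24.
Closure: {p1, p11, p13, p15, p16, p23, p24, p3, p33, p35, p37, p39, p4, p9} — 14 facts.

14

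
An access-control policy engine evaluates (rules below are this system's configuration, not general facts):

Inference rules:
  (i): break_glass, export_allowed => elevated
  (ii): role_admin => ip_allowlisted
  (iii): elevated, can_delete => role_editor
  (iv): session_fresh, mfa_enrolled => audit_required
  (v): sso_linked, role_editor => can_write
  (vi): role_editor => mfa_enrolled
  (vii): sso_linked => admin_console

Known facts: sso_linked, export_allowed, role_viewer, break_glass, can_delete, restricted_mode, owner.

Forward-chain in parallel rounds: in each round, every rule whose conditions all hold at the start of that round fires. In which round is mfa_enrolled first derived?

Round 1: (i) [break_glass, export_allowed => elevated]; (vii) [sso_linked => admin_console]. Adds elevated, admin_console.
Round 2: (iii) [elevated, can_delete => role_editor]. Adds role_editor.
Round 3: (v) [sso_linked, role_editor => can_write]; (vi) [role_editor => mfa_enrolled]. Adds can_write, mfa_enrolled.
mfa_enrolled first appears in round 3.

3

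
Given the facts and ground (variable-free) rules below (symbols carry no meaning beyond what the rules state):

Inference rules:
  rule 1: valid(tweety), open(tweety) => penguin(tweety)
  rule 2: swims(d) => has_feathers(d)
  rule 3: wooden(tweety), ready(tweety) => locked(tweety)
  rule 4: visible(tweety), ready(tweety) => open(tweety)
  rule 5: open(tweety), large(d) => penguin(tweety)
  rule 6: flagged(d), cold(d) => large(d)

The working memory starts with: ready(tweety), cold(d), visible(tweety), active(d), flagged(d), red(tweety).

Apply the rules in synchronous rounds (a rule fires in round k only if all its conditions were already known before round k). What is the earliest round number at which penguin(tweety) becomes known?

2

Round 1 fires rule 4, rule 6, giving open(tweety), large(d).
Round 2 fires rule 5, giving penguin(tweety).
penguin(tweety) first appears in round 2.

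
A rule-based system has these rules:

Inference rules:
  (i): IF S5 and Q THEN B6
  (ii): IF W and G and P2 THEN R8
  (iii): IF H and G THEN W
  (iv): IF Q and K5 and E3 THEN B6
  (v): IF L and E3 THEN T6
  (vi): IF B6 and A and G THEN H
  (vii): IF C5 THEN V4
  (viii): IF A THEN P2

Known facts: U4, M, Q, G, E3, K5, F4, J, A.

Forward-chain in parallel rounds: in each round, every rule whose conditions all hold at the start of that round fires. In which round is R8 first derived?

4

Round 1 — (iv), (viii), derive B6, P2.
Round 2 — (vi), derive H.
Round 3 — (iii), derive W.
Round 4 — (ii), derive R8.
R8 first appears in round 4.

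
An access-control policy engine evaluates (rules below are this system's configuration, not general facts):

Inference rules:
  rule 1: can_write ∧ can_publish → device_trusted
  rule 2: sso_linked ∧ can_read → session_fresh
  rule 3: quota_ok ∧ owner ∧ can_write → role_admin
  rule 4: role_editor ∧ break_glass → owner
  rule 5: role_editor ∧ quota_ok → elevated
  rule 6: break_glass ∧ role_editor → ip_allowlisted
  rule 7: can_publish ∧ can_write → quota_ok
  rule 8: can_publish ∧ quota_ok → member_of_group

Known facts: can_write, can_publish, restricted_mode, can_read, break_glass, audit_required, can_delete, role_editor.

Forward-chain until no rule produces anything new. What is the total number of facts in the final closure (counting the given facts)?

15

Round 1 fires rule 1, rule 4, rule 6, rule 7, giving device_trusted, owner, ip_allowlisted, quota_ok.
Round 2 fires rule 3, rule 5, rule 8, giving role_admin, elevated, member_of_group.
Closure: {audit_required, break_glass, can_delete, can_publish, can_read, can_write, device_trusted, elevated, ip_allowlisted, member_of_group, owner, quota_ok, restricted_mode, role_admin, role_editor} — 15 facts.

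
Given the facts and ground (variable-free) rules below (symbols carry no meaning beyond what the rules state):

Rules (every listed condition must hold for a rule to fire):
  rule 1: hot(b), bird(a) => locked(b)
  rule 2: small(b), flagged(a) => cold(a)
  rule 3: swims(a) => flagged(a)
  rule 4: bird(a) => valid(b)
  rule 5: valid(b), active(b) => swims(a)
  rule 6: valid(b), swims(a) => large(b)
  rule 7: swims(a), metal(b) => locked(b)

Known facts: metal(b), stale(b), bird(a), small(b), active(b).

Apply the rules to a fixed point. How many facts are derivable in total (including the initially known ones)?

11

Round 1 fires rule 4, giving valid(b).
Round 2 fires rule 5, giving swims(a).
Round 3 fires rule 3, rule 6, rule 7, giving flagged(a), large(b), locked(b).
Round 4 fires rule 2, giving cold(a).
Closure: {active(b), bird(a), cold(a), flagged(a), large(b), locked(b), metal(b), small(b), stale(b), swims(a), valid(b)} — 11 facts.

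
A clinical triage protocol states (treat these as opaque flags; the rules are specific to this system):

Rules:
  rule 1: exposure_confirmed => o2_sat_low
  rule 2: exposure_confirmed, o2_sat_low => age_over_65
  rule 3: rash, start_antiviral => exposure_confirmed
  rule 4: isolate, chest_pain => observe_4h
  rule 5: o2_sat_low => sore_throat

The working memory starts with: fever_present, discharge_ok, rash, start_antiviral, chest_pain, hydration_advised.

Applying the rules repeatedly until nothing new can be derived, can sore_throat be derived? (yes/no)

Round 1: rule 3 [rash, start_antiviral => exposure_confirmed]. New: exposure_confirmed.
Round 2: rule 1 [exposure_confirmed => o2_sat_low]. New: o2_sat_low.
Round 3: rule 2 [exposure_confirmed, o2_sat_low => age_over_65]; rule 5 [o2_sat_low => sore_throat]. New: age_over_65, sore_throat.
sore_throat appears in round 3, so it is derivable.

yes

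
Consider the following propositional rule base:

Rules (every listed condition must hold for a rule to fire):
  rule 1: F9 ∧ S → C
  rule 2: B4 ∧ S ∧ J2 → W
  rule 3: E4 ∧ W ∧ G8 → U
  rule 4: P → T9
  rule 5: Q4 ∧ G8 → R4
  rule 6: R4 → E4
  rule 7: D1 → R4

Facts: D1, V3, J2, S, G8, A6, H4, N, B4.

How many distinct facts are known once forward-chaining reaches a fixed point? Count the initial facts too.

13

Round 1 fires rule 2, rule 7, giving W, R4.
Round 2 fires rule 6, giving E4.
Round 3 fires rule 3, giving U.
Closure: {A6, B4, D1, E4, G8, H4, J2, N, R4, S, U, V3, W} — 13 facts.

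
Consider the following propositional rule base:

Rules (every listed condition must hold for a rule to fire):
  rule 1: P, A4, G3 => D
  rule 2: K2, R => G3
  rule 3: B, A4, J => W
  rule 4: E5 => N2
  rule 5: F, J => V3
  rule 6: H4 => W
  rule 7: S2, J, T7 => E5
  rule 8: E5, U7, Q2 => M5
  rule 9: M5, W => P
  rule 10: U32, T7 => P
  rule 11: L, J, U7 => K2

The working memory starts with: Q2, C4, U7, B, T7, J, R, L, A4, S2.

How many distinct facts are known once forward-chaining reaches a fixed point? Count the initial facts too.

[1] rule 3 [B, A4, J => W]; rule 7 [S2, J, T7 => E5]; rule 11 [L, J, U7 => K2]. ⇒ new: W, E5, K2.
[2] rule 2 [K2, R => G3]; rule 4 [E5 => N2]; rule 8 [E5, U7, Q2 => M5]. ⇒ new: G3, N2, M5.
[3] rule 9 [M5, W => P]. ⇒ new: P.
[4] rule 1 [P, A4, G3 => D]. ⇒ new: D.
Closure: {A4, B, C4, D, E5, G3, J, K2, L, M5, N2, P, Q2, R, S2, T7, U7, W} — 18 facts.

18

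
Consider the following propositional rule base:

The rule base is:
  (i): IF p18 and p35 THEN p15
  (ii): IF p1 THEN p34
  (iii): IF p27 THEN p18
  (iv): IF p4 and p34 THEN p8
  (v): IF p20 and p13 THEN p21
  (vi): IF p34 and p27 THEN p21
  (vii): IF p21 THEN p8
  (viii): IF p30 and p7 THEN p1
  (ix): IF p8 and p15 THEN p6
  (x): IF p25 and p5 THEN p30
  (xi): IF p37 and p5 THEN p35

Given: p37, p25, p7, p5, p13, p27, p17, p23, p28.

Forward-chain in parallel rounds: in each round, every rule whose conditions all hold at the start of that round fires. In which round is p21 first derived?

Round 1 — (iii), (x), (xi), derive p18, p30, p35.
Round 2 — (i), (viii), derive p15, p1.
Round 3 — (ii), derive p34.
Round 4 — (vi), derive p21.
p21 first appears in round 4.

4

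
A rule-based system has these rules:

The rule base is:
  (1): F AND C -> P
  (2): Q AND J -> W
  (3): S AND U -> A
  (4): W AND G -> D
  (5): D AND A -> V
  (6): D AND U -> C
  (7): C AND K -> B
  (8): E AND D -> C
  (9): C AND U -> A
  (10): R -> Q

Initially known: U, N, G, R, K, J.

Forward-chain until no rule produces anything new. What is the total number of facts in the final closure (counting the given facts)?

Round 1 fires (10), giving Q.
Round 2 fires (2), giving W.
Round 3 fires (4), giving D.
Round 4 fires (6), giving C.
Round 5 fires (7), (9), giving B, A.
Round 6 fires (5), giving V.
Closure: {A, B, C, D, G, J, K, N, Q, R, U, V, W} — 13 facts.

13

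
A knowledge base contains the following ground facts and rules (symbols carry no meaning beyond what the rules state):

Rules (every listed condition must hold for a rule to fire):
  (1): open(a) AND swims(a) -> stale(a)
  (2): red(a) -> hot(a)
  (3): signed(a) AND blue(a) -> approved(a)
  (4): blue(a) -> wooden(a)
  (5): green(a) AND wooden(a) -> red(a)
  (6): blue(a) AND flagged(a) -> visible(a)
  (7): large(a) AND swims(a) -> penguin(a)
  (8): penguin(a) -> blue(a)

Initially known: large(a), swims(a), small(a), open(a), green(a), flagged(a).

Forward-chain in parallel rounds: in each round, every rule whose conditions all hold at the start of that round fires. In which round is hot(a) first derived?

5

[1] (1) [open(a) AND swims(a) -> stale(a)]; (7) [large(a) AND swims(a) -> penguin(a)]. ⇒ new: stale(a), penguin(a).
[2] (8) [penguin(a) -> blue(a)]. ⇒ new: blue(a).
[3] (4) [blue(a) -> wooden(a)]; (6) [blue(a) AND flagged(a) -> visible(a)]. ⇒ new: wooden(a), visible(a).
[4] (5) [green(a) AND wooden(a) -> red(a)]. ⇒ new: red(a).
[5] (2) [red(a) -> hot(a)]. ⇒ new: hot(a).
hot(a) first appears in round 5.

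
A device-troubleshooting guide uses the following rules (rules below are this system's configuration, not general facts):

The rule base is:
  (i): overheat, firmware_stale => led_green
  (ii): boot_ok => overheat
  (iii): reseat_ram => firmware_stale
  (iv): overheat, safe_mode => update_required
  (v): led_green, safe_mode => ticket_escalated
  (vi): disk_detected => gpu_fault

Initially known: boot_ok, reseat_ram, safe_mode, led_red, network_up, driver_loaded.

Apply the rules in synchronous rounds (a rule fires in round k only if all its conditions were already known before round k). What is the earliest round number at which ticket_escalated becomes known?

[1] (ii) [boot_ok => overheat]; (iii) [reseat_ram => firmware_stale]. ⇒ new: overheat, firmware_stale.
[2] (i) [overheat, firmware_stale => led_green]; (iv) [overheat, safe_mode => update_required]. ⇒ new: led_green, update_required.
[3] (v) [led_green, safe_mode => ticket_escalated]. ⇒ new: ticket_escalated.
ticket_escalated first appears in round 3.

3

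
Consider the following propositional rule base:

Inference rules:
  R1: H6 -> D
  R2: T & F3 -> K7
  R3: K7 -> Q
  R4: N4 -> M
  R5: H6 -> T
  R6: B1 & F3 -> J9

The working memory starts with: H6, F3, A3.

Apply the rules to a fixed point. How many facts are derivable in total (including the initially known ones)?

[1] R1 [H6 -> D]; R5 [H6 -> T]. ⇒ new: D, T.
[2] R2 [T & F3 -> K7]. ⇒ new: K7.
[3] R3 [K7 -> Q]. ⇒ new: Q.
Closure: {A3, D, F3, H6, K7, Q, T} — 7 facts.

7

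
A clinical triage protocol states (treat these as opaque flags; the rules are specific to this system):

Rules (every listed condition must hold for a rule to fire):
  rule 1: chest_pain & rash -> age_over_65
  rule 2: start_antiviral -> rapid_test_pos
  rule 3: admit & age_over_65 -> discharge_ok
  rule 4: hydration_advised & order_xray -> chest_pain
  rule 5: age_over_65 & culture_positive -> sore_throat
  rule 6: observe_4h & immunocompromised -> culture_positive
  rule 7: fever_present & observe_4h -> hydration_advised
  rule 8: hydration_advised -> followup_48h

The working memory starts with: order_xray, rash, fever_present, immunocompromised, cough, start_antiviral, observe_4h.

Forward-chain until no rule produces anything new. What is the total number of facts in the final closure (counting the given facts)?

Round 1: rule 2 [start_antiviral -> rapid_test_pos]; rule 6 [observe_4h & immunocompromised -> culture_positive]; rule 7 [fever_present & observe_4h -> hydration_advised]. New: rapid_test_pos, culture_positive, hydration_advised.
Round 2: rule 4 [hydration_advised & order_xray -> chest_pain]; rule 8 [hydration_advised -> followup_48h]. New: chest_pain, followup_48h.
Round 3: rule 1 [chest_pain & rash -> age_over_65]. New: age_over_65.
Round 4: rule 5 [age_over_65 & culture_positive -> sore_throat]. New: sore_throat.
Closure: {age_over_65, chest_pain, cough, culture_positive, fever_present, followup_48h, hydration_advised, immunocompromised, observe_4h, order_xray, rapid_test_pos, rash, sore_throat, start_antiviral} — 14 facts.

14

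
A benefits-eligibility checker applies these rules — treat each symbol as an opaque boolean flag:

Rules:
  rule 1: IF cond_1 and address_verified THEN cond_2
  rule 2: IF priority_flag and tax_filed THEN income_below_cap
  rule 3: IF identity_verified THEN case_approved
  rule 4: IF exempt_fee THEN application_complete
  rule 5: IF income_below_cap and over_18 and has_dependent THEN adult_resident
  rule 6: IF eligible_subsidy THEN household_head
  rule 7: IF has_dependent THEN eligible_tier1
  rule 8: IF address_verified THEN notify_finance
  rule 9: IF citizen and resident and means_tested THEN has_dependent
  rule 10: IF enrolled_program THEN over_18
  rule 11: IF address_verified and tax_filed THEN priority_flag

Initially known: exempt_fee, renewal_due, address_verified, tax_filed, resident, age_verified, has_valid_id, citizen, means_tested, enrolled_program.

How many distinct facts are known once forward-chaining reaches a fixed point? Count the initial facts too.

Round 1 fires rule 4, rule 8, rule 9, rule 10, rule 11, giving application_complete, notify_finance, has_dependent, over_18, priority_flag.
Round 2 fires rule 2, rule 7, giving income_below_cap, eligible_tier1.
Round 3 fires rule 5, giving adult_resident.
Closure: {address_verified, adult_resident, age_verified, application_complete, citizen, eligible_tier1, enrolled_program, exempt_fee, has_dependent, has_valid_id, income_below_cap, means_tested, notify_finance, over_18, priority_flag, renewal_due, resident, tax_filed} — 18 facts.

18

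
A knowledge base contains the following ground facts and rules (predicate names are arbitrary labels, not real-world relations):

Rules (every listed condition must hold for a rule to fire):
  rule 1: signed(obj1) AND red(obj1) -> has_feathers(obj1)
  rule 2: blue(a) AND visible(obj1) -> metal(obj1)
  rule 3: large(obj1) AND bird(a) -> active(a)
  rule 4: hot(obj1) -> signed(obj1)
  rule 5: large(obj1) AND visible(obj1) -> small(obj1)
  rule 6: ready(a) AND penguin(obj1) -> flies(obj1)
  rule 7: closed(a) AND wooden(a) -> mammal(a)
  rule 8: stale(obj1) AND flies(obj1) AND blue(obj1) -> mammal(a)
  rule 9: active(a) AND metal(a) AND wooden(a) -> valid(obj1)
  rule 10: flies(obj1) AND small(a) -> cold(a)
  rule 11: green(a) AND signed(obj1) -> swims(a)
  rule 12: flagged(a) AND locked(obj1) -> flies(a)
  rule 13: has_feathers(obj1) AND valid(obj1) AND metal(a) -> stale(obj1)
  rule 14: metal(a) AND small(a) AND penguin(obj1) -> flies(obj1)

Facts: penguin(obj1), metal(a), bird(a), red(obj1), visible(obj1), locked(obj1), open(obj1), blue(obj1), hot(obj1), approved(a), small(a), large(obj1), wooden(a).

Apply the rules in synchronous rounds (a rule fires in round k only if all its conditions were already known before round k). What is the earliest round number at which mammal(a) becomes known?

Round 1 — rule 3, rule 4, rule 5, rule 14, derive active(a), signed(obj1), small(obj1), flies(obj1).
Round 2 — rule 1, rule 9, rule 10, derive has_feathers(obj1), valid(obj1), cold(a).
Round 3 — rule 13, derive stale(obj1).
Round 4 — rule 8, derive mammal(a).
mammal(a) first appears in round 4.

4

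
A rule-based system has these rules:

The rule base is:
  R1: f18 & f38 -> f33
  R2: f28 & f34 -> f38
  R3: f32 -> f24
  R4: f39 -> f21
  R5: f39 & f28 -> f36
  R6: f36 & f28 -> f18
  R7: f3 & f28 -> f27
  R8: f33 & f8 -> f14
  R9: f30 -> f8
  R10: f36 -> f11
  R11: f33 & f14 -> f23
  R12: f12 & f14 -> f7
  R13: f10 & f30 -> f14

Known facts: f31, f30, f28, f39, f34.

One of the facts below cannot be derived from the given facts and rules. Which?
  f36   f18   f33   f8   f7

f7

Round 1: R2 [f28 & f34 -> f38]; R4 [f39 -> f21]; R5 [f39 & f28 -> f36]; R9 [f30 -> f8]. Adds f38, f21, f36, f8.
Round 2: R6 [f36 & f28 -> f18]; R10 [f36 -> f11]. Adds f18, f11.
Round 3: R1 [f18 & f38 -> f33]. Adds f33.
Round 4: R8 [f33 & f8 -> f14]. Adds f14.
Round 5: R11 [f33 & f14 -> f23]. Adds f23.
Derived: f18 (round 2), f8 (round 1), f33 (round 3), f36 (round 1). f7 never appears in any round.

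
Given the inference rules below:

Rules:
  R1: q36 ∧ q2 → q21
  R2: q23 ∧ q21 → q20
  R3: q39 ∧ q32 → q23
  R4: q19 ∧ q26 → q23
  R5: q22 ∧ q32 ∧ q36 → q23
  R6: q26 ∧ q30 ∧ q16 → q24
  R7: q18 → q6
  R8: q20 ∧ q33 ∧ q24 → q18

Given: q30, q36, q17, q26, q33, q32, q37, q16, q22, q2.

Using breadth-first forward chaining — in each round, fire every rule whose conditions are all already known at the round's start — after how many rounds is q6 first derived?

4

Round 1: R1 [q36 ∧ q2 → q21]; R5 [q22 ∧ q32 ∧ q36 → q23]; R6 [q26 ∧ q30 ∧ q16 → q24]. New: q21, q23, q24.
Round 2: R2 [q23 ∧ q21 → q20]. New: q20.
Round 3: R8 [q20 ∧ q33 ∧ q24 → q18]. New: q18.
Round 4: R7 [q18 → q6]. New: q6.
q6 first appears in round 4.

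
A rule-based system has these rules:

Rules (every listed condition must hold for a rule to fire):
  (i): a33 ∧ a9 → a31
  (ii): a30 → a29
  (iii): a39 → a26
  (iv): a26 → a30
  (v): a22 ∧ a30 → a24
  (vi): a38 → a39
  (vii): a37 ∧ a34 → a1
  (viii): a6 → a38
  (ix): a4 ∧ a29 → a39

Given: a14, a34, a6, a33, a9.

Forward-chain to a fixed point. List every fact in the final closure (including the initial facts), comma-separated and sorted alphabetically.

Round 1 fires (i), (viii), giving a31, a38.
Round 2 fires (vi), giving a39.
Round 3 fires (iii), giving a26.
Round 4 fires (iv), giving a30.
Round 5 fires (ii), giving a29.

a14, a26, a29, a30, a31, a33, a34, a38, a39, a6, a9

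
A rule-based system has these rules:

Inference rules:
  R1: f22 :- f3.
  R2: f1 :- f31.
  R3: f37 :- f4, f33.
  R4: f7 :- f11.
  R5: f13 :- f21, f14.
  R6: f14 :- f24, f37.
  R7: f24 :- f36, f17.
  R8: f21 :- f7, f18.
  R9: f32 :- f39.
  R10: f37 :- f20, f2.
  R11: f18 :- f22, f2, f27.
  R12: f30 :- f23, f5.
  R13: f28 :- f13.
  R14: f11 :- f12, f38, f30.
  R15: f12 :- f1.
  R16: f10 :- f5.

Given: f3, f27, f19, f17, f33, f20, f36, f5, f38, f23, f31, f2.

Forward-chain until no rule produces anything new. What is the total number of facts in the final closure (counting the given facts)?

Round 1 fires R1, R2, R7, R10, R12, R16, giving f22, f1, f24, f37, f30, f10.
Round 2 fires R6, R11, R15, giving f14, f18, f12.
Round 3 fires R14, giving f11.
Round 4 fires R4, giving f7.
Round 5 fires R8, giving f21.
Round 6 fires R5, giving f13.
Round 7 fires R13, giving f28.
Closure: {f1, f10, f11, f12, f13, f14, f17, f18, f19, f2, f20, f21, f22, f23, f24, f27, f28, f3, f30, f31, f33, f36, f37, f38, f5, f7} — 26 facts.

26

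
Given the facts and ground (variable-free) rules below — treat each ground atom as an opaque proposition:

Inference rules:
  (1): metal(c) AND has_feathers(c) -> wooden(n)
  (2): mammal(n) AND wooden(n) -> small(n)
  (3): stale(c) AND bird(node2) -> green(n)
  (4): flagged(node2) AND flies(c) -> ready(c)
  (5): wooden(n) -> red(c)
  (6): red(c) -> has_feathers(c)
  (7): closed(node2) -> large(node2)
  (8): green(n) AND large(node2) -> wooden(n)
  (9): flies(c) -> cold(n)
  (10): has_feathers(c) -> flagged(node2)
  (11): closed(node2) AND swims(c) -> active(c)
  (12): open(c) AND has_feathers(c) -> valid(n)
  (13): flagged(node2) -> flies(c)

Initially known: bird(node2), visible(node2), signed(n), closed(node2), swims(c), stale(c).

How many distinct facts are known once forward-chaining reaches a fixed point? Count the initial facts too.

16

Round 1 fires (3), (7), (11), giving green(n), large(node2), active(c).
Round 2 fires (8), giving wooden(n).
Round 3 fires (5), giving red(c).
Round 4 fires (6), giving has_feathers(c).
Round 5 fires (10), giving flagged(node2).
Round 6 fires (13), giving flies(c).
Round 7 fires (4), (9), giving ready(c), cold(n).
Closure: {active(c), bird(node2), closed(node2), cold(n), flagged(node2), flies(c), green(n), has_feathers(c), large(node2), ready(c), red(c), signed(n), stale(c), swims(c), visible(node2), wooden(n)} — 16 facts.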